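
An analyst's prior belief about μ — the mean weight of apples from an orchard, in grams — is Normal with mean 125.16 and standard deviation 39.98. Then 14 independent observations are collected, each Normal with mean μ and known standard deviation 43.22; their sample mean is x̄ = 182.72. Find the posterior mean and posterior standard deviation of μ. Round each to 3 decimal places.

Posterior mean ≈ 178.285; posterior SD ≈ 11.097

With known σ, the Normal prior is conjugate. Weight on the data is w = (n/σ²)/(n/σ² + 1/τ₀²) = 0.00749477/(0.00749477+0.00062563) = 0.92296.
Posterior mean = w·x̄ + (1−w)·μ₀ = 0.92296·182.72 + 0.077044·125.16 = 178.285. Posterior variance = 1/(0.00749477+0.00062563) = 123.147, so SD = 11.097.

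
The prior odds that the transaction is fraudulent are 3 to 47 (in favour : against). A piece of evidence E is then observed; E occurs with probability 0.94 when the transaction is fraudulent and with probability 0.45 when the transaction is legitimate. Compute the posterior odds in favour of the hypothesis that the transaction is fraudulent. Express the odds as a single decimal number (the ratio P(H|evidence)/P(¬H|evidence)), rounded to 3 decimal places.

Posterior odds ≈ 0.133

Prior odds = 3/47 = 0.063830.
Likelihood ratio for E = 0.94/0.45 = 2.0889.
Posterior odds = prior odds × LR = 0.13333.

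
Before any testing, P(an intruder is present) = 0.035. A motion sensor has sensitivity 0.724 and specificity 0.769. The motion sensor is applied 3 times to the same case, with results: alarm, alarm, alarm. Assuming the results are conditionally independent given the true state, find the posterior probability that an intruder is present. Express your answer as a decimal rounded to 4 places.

Posterior P(H) ≈ 0.5276

Let H be the event that an intruder is present; start with P(H) = 0.035. P('alarm'|H) = 0.724, P('alarm'|¬H) = 0.231.
Update on result 1 ('alarm'): P(H) ← 0.724·0.0350 / (0.724·0.0350 + 0.231·0.9650) = 0.025340/0.24826 = 0.1021.
Update on result 2 ('alarm'): P(H) ← 0.724·0.1021 / (0.724·0.1021 + 0.231·0.8979) = 0.073900/0.28132 = 0.2627.
Update on result 3 ('alarm'): P(H) ← 0.724·0.2627 / (0.724·0.2627 + 0.231·0.7373) = 0.19019/0.36051 = 0.5276.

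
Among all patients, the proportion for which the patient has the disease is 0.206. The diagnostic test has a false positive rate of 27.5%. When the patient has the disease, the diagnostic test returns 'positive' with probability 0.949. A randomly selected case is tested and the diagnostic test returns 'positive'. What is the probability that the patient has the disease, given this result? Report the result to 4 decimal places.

Let H be the event that the patient has the disease. P(H) = 0.206, so P(¬H) = 0.794. With E the 'positive' result, P(E|H) = 0.949 and P(E|¬H) = 0.275.
P(E) = 0.949·0.206 + 0.275·0.794 = 0.19549 + 0.21835 = 0.41384.
By Bayes' theorem, P(H|E) = 0.19549 / 0.41384 = 0.4724.

P(H | E) ≈ 0.4724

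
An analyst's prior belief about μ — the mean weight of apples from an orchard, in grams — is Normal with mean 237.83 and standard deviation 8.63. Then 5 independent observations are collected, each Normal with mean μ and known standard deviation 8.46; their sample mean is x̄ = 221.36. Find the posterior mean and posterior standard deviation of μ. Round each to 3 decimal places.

Posterior mean ≈ 224.015; posterior SD ≈ 3.465

Prior precision 1/τ₀² = 1/8.63² = 0.0134270; data precision n/σ² = 5/8.46² = 0.0698601.
Posterior precision = 0.0134270 + 0.0698601 = 0.0832871, giving posterior SD = 1/√0.0832871 = 3.465.
Posterior mean = (0.0134270·237.83 + 0.0698601·221.36) / 0.0832871 = 224.015.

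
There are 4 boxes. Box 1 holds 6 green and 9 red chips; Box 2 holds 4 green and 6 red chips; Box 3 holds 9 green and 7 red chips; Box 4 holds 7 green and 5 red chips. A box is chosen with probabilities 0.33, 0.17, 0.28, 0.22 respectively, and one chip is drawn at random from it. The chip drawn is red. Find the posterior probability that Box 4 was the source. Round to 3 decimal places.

P(red|Box 1) = 0.6; P(red|Box 2) = 0.6; P(red|Box 3) = 0.4375; P(red|Box 4) = 0.4167.
Prior × likelihood for each source: 0.33·0.6=0.1980, 0.17·0.6=0.1020, 0.28·0.4375=0.1225, 0.22·0.4167=0.09167. Summing gives P(red) = 0.51417.
P(Box 4 | red) = 0.09167 / 0.51417 = 0.178.

Posterior probability ≈ 0.178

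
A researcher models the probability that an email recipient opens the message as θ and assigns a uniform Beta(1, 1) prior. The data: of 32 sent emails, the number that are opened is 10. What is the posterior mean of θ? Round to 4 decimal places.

Posterior mean ≈ 0.3235

The binomial likelihood is conjugate to the Beta prior: with 10 successes and 22 failures, the posterior is Beta(1+10, 1+22) = Beta(11, 23).
E[θ | data] = 11/(11+23) = 0.3235.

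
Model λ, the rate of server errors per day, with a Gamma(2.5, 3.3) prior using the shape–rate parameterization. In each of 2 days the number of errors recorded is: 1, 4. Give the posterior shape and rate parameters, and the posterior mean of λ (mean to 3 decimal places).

Posterior: Gamma(shape=7.5, rate=5.3); mean ≈ 1.415

Total count ∑xᵢ = 5 over n = 2 days.
Gamma is conjugate to the Poisson likelihood: posterior is Gamma(shape = 2.5+5 = 7.5, rate = 3.3+2 = 5.3).
E[λ | data] = 7.5/5.3 = 1.415.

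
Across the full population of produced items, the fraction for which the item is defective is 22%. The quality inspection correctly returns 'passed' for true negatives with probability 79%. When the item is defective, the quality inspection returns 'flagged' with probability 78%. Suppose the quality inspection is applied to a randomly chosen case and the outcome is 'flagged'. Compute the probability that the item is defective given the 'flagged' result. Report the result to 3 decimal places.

Let H be the event that the item is defective. P(H) = 0.22, so P(¬H) = 0.78. With E the 'flagged' result, P(E|H) = 0.78 and P(E|¬H) = 0.21.
P(E) = 0.78·0.22 + 0.21·0.78 = 0.17160 + 0.16380 = 0.33540.
By Bayes' theorem, P(H|E) = 0.17160 / 0.33540 = 0.512.

P(H | E) ≈ 0.512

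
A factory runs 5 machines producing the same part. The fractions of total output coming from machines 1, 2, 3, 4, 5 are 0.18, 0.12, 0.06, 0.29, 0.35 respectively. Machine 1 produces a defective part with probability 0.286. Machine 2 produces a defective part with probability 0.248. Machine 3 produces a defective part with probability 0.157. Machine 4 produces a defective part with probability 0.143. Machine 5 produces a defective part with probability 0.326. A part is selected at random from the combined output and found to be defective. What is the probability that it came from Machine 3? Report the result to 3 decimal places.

P(defective|M1) = 0.286; P(defective|M2) = 0.248; P(defective|M3) = 0.157; P(defective|M4) = 0.143; P(defective|M5) = 0.326.
Prior × likelihood for each source: 0.18·0.286=0.05148, 0.12·0.248=0.02976, 0.06·0.157=0.009420, 0.29·0.143=0.04147, 0.35·0.326=0.1141. Summing gives P(defective) = 0.24623.
P(Machine 3 | defective) = 0.009420 / 0.24623 = 0.038.

Posterior probability ≈ 0.038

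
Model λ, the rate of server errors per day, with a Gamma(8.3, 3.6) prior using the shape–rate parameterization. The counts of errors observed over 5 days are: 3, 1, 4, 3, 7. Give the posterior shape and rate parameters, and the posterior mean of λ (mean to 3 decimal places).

The Poisson likelihood adds the total count to the shape and the number of exposure periods to the rate. Here ∑xᵢ = 18 and n = 5, so shape 8.3→26.3 and rate 3.6→8.6.
E[λ | data] = 26.3/8.6 = 3.058.

Posterior: Gamma(shape=26.3, rate=8.6); mean ≈ 3.058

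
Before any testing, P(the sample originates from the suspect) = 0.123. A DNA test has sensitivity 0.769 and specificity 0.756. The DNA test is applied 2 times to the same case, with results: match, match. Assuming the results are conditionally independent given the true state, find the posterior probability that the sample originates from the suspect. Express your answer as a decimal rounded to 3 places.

Let H be the event that the sample originates from the suspect; start with P(H) = 0.123. P('match'|H) = 0.769, P('match'|¬H) = 0.244.
Update on result 1 ('match'): P(H) ← 0.769·0.1230 / (0.769·0.1230 + 0.244·0.8770) = 0.094587/0.30857 = 0.3065.
Update on result 2 ('match'): P(H) ← 0.769·0.3065 / (0.769·0.3065 + 0.244·0.6935) = 0.23572/0.40493 = 0.5821.

Posterior P(H) ≈ 0.582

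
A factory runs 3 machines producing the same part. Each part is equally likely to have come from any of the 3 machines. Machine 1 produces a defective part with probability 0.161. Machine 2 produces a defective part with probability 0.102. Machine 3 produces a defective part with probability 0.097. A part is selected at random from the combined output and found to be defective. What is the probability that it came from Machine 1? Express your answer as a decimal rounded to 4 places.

P(defective|M1) = 0.161; P(defective|M2) = 0.102; P(defective|M3) = 0.097.
Prior × likelihood for each source: 0.333333·0.161=0.05367, 0.333333·0.102=0.03400, 0.333333·0.097=0.03233. Summing gives P(defective) = 0.12000.
P(Machine 1 | defective) = 0.05367 / 0.12000 = 0.4472.

Posterior probability ≈ 0.4472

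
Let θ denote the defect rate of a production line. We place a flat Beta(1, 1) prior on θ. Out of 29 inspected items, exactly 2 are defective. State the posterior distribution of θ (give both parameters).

The binomial likelihood is conjugate to the Beta prior: with 2 successes and 27 failures, the posterior is Beta(1+2, 1+27) = Beta(3, 28).

Posterior: Beta(3, 28)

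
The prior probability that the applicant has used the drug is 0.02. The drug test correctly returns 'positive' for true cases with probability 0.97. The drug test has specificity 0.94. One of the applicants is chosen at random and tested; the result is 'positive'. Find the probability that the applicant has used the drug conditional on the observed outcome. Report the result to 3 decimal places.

Write H for 'the applicant has used the drug'. Prior odds H:¬H = 0.02/0.98 = 0.020408. For the 'positive' outcome, the likelihood ratio is 0.97/0.06 = 16.167.
Posterior odds = 0.020408 × 16.167 = 0.32993, so P(H|E) = 0.32993/(1+0.32993) = 0.248.

P(H | E) ≈ 0.248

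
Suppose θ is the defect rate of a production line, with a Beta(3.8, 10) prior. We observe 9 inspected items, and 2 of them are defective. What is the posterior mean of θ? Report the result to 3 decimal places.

Posterior mean ≈ 0.254

The binomial likelihood is conjugate to the Beta prior: with 2 successes and 7 failures, the posterior is Beta(3.8+2, 10+7) = Beta(5.8, 17).
E[θ | data] = 5.8/(5.8+17) = 0.254.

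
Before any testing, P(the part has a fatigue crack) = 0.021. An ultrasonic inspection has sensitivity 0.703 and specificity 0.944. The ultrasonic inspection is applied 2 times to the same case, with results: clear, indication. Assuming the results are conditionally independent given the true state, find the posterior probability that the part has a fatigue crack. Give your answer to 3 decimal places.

With H the event that the part has a fatigue crack, the joint likelihood of the observed sequence is P(data|H) = 0.297·0.703 = 0.20879 and P(data|¬H) = 0.944·0.056 = 0.052864.
Bayes: P(H|data) = 0.021·0.20879 / (0.021·0.20879 + 0.979·0.052864) = 0.0043846/0.056138 = 0.0781.

Posterior P(H) ≈ 0.078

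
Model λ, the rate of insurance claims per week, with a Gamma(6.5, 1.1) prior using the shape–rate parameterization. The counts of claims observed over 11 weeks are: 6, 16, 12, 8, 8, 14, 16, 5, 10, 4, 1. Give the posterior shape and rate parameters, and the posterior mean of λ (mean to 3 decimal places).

Posterior: Gamma(shape=106.5, rate=12.1); mean ≈ 8.802

Total count ∑xᵢ = 100 over n = 11 weeks.
Gamma is conjugate to the Poisson likelihood: posterior is Gamma(shape = 6.5+100 = 106.5, rate = 1.1+11 = 12.1).
Posterior mean = shape/rate = 106.5/12.1 = 8.802.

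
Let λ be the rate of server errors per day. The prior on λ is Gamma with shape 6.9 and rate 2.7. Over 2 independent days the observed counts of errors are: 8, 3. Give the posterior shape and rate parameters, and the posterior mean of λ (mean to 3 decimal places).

Total count ∑xᵢ = 11 over n = 2 days.
Gamma is conjugate to the Poisson likelihood: posterior is Gamma(shape = 6.9+11 = 17.9, rate = 2.7+2 = 4.7).
E[λ | data] = 17.9/4.7 = 3.809.

Posterior: Gamma(shape=17.9, rate=4.7); mean ≈ 3.809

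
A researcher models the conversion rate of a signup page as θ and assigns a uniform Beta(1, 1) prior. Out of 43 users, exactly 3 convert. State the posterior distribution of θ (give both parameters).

The binomial likelihood is conjugate to the Beta prior: with 3 successes and 40 failures, the posterior is Beta(1+3, 1+40) = Beta(4, 41).

Posterior: Beta(4, 41)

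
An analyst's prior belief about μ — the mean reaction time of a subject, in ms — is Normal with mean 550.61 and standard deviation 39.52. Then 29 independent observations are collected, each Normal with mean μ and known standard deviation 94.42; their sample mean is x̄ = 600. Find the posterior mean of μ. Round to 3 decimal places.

Posterior mean ≈ 591.877

Prior precision 1/τ₀² = 1/39.52² = 0.00064027; data precision n/σ² = 29/94.42² = 0.00325289.
Posterior precision = 0.00064027 + 0.00325289 = 0.00389317.
Posterior mean = (0.00064027·550.61 + 0.00325289·600) / 0.00389317 = 591.877.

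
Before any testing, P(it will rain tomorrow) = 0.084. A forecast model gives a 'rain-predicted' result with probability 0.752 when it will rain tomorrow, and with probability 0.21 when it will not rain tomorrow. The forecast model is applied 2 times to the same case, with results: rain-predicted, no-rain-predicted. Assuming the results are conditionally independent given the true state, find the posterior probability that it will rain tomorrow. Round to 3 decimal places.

Posterior P(H) ≈ 0.093

With H the event that it will rain tomorrow, the joint likelihood of the observed sequence is P(data|H) = 0.752·0.248 = 0.18650 and P(data|¬H) = 0.21·0.79 = 0.16590.
Bayes: P(H|data) = 0.084·0.18650 / (0.084·0.18650 + 0.916·0.16590) = 0.015666/0.16763 = 0.0935.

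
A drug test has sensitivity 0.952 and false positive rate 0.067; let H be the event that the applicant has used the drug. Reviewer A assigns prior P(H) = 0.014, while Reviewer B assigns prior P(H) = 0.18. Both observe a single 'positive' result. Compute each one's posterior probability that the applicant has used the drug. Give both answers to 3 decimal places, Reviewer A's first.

Reviewer A: 0.168; Reviewer B: 0.757

The likelihood ratio for a 'positive' result is 0.952/0.067 = 14.209.
Reviewer A: prior odds 0.014/0.986 = 0.014199; posterior odds 0.20175; posterior probability 0.168.
Reviewer B: prior odds 0.18/0.82 = 0.21951; posterior odds 3.1190; posterior probability 0.757.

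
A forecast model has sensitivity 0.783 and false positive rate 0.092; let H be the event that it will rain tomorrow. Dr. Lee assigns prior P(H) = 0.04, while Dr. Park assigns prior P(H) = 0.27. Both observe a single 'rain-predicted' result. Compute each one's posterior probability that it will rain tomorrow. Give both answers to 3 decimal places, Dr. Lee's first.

Dr. Lee: 0.262; Dr. Park: 0.759

The likelihood ratio for a 'rain-predicted' result is 0.783/0.092 = 8.5109.
Dr. Lee: prior odds 0.04/0.96 = 0.041667; posterior odds 0.35462; posterior probability 0.262.
Dr. Park: prior odds 0.27/0.73 = 0.36986; posterior odds 3.1479; posterior probability 0.759.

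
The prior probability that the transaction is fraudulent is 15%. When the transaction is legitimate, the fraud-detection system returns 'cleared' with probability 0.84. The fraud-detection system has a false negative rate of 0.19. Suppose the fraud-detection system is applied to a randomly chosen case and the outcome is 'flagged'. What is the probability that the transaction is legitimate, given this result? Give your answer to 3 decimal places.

P(¬H | E) ≈ 0.528

Write H for 'the transaction is fraudulent'. Prior odds H:¬H = 0.15/0.85 = 0.17647. For the 'flagged' outcome, the likelihood ratio is 0.81/0.16 = 5.0625.
Posterior odds = 0.17647 × 5.0625 = 0.89338, so P(H|E) = 0.89338/(1+0.89338) = 0.472. Then P(¬H|E) = 1 − 0.472 = 0.528.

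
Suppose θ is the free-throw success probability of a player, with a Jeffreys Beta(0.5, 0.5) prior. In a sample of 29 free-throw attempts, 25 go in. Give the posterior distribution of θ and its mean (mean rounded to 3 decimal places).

The binomial likelihood is conjugate to the Beta prior: with 25 successes and 4 failures, the posterior is Beta(0.5+25, 0.5+4) = Beta(25.5, 4.5).
E[θ | data] = 25.5/(25.5+4.5) = 0.850.

Posterior: Beta(25.5, 4.5); mean ≈ 0.850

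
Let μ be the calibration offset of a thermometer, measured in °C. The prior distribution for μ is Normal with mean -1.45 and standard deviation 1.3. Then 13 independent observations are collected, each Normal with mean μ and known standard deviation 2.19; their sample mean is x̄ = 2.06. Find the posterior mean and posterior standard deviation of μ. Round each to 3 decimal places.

Posterior mean ≈ 1.431; posterior SD ≈ 0.550

With known σ, the Normal prior is conjugate. Weight on the data is w = (n/σ²)/(n/σ² + 1/τ₀²) = 2.71054/(2.71054+0.591716) = 0.82081.
Posterior mean = w·x̄ + (1−w)·μ₀ = 0.82081·2.06 + 0.17919·-1.45 = 1.431. Posterior variance = 1/(2.71054+0.591716) = 0.302824, so SD = 0.550.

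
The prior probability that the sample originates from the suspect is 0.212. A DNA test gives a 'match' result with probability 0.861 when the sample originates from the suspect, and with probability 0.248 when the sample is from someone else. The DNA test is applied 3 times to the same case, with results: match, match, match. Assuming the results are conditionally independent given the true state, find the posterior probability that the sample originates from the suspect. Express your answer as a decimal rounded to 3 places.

Let H be the event that the sample originates from the suspect; start with P(H) = 0.212. P('match'|H) = 0.861, P('match'|¬H) = 0.248.
Update on result 1 ('match'): P(H) ← 0.861·0.2120 / (0.861·0.2120 + 0.248·0.7880) = 0.18253/0.37796 = 0.4829.
Update on result 2 ('match'): P(H) ← 0.861·0.4829 / (0.861·0.4829 + 0.248·0.5171) = 0.41582/0.54405 = 0.7643.
Update on result 3 ('match'): P(H) ← 0.861·0.7643 / (0.861·0.7643 + 0.248·0.2357) = 0.65807/0.71652 = 0.9184.

Posterior P(H) ≈ 0.918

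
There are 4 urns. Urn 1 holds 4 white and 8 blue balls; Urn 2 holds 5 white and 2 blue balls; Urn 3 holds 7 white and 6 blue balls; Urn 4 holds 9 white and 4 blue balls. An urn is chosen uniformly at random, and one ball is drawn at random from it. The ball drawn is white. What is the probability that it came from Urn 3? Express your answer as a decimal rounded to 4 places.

Posterior probability ≈ 0.2363

Tabulate prior·likelihood by source: [1] prior 0.25, lik 0.3333, product 0.08333; [2] prior 0.25, lik 0.7143, product 0.1786; [3] prior 0.25, lik 0.5385, product 0.1346; [4] prior 0.25, lik 0.6923, product 0.1731.
Normalizing constant = 0.56960; the posterior for Urn 3 is its product over the sum, 0.1346/0.56960 = 0.2363.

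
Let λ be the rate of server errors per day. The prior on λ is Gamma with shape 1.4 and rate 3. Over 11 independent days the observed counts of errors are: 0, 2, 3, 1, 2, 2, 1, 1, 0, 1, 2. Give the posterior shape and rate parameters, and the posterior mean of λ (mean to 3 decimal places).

Total count ∑xᵢ = 15 over n = 11 days.
Gamma is conjugate to the Poisson likelihood: posterior is Gamma(shape = 1.4+15 = 16.4, rate = 3+11 = 14).
E[λ | data] = 16.4/14 = 1.171.

Posterior: Gamma(shape=16.4, rate=14); mean ≈ 1.171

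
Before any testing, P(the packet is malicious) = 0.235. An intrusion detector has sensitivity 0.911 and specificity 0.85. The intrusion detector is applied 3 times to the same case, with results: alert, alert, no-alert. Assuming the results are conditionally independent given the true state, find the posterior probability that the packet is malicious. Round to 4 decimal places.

Let H be the event that the packet is malicious; start with P(H) = 0.235. P('alert'|H) = 0.911, P('alert'|¬H) = 0.15.
Update on result 1 ('alert'): P(H) ← 0.911·0.2350 / (0.911·0.2350 + 0.15·0.7650) = 0.21408/0.32883 = 0.6510.
Update on result 2 ('alert'): P(H) ← 0.911·0.6510 / (0.911·0.6510 + 0.15·0.3490) = 0.59310/0.64544 = 0.9189.
Update on result 3 ('no-alert'): P(H) ← 0.089·0.9189 / (0.089·0.9189 + 0.85·0.0811) = 0.081782/0.15072 = 0.5426.

Posterior P(H) ≈ 0.5426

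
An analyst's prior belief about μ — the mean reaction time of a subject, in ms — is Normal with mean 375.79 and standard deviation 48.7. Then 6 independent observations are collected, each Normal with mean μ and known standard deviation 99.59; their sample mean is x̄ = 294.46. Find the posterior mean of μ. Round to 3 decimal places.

Posterior mean ≈ 327.864

With known σ, the Normal prior is conjugate. Weight on the data is w = (n/σ²)/(n/σ² + 1/τ₀²) = 0.00060495/(0.00060495+0.00042164) = 0.58928.
Posterior mean = w·x̄ + (1−w)·μ₀ = 0.58928·294.46 + 0.41072·375.79 = 327.864.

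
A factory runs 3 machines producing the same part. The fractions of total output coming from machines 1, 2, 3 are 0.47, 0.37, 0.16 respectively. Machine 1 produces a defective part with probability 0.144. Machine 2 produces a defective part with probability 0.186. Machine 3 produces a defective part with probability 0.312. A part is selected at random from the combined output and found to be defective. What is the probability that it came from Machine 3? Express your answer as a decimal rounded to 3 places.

Posterior probability ≈ 0.268

P(defective|M1) = 0.144; P(defective|M2) = 0.186; P(defective|M3) = 0.312.
Prior × likelihood for each source: 0.47·0.144=0.06768, 0.37·0.186=0.06882, 0.16·0.312=0.04992. Summing gives P(defective) = 0.18642.
P(Machine 3 | defective) = 0.04992 / 0.18642 = 0.268.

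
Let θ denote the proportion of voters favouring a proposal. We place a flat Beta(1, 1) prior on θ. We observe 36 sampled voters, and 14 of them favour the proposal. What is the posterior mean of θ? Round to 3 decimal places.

Observing 14 successes and 22 failures updates Beta(1, 1) by adding the success and failure counts to the two shape parameters: α = 1+14 = 15, β = 1+22 = 23.
Posterior mean = α/(α+β) = 15/38 = 0.395.

Posterior mean ≈ 0.395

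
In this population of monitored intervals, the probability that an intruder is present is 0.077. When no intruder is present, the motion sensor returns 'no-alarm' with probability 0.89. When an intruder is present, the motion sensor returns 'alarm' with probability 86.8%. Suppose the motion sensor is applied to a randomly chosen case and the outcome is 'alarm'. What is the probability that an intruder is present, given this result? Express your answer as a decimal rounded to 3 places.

P(H | E) ≈ 0.397

Write H for 'an intruder is present'. Prior odds H:¬H = 0.077/0.923 = 0.083424. For the 'alarm' outcome, the likelihood ratio is 0.868/0.11 = 7.8909.
Posterior odds = 0.083424 × 7.8909 = 0.65829, so P(H|E) = 0.65829/(1+0.65829) = 0.397.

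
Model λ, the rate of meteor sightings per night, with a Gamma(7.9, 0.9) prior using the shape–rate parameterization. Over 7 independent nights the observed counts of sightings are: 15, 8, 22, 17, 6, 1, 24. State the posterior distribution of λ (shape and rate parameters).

Total count ∑xᵢ = 93 over n = 7 nights.
Gamma is conjugate to the Poisson likelihood: posterior is Gamma(shape = 7.9+93 = 100.9, rate = 0.9+7 = 7.9).

Posterior: Gamma(shape=100.9, rate=7.9)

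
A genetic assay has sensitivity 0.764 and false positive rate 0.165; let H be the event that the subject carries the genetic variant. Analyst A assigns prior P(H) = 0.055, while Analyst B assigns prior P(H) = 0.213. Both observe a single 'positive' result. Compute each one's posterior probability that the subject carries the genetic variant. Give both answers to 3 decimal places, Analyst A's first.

The likelihood ratio for a 'positive' result is 0.764/0.165 = 4.6303.
Analyst A: prior odds 0.055/0.945 = 0.058201; posterior odds 0.26949; posterior probability 0.212.
Analyst B: prior odds 0.213/0.787 = 0.27065; posterior odds 1.2532; posterior probability 0.556.

Analyst A: 0.212; Analyst B: 0.556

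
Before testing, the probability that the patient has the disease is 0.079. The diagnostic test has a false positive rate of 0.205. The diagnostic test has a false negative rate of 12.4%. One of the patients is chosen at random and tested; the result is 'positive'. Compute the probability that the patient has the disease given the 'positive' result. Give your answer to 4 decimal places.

Let H be the event that the patient has the disease. P(H) = 0.079, so P(¬H) = 0.921. With E the 'positive' result, P(E|H) = 0.876 and P(E|¬H) = 0.205.
P(E) = 0.876·0.079 + 0.205·0.921 = 0.069204 + 0.18881 = 0.25801.
By Bayes' theorem, P(H|E) = 0.069204 / 0.25801 = 0.2682.

P(H | E) ≈ 0.2682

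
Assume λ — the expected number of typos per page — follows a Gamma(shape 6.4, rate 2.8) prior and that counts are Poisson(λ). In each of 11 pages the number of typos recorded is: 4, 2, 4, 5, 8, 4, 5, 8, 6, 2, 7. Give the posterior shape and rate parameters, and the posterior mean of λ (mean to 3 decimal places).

The Poisson likelihood adds the total count to the shape and the number of exposure periods to the rate. Here ∑xᵢ = 55 and n = 11, so shape 6.4→61.4 and rate 2.8→13.8.
Posterior mean = shape/rate = 61.4/13.8 = 4.449.

Posterior: Gamma(shape=61.4, rate=13.8); mean ≈ 4.449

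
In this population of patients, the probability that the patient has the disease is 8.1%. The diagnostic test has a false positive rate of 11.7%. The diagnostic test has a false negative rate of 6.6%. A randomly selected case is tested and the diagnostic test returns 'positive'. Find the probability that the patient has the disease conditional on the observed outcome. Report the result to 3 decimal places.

P(H | E) ≈ 0.413

Let H be the event that the patient has the disease. P(H) = 0.081, so P(¬H) = 0.919. With E the 'positive' result, P(E|H) = 0.934 and P(E|¬H) = 0.117.
P(E) = 0.934·0.081 + 0.117·0.919 = 0.075654 + 0.10752 = 0.18318.
By Bayes' theorem, P(H|E) = 0.075654 / 0.18318 = 0.413.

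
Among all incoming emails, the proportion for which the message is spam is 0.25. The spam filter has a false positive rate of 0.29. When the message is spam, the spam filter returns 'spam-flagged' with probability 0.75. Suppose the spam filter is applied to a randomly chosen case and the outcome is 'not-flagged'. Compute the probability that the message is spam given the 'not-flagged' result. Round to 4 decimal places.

P(H | E) ≈ 0.1050

Let H be the event that the message is spam. P(H) = 0.25, so P(¬H) = 0.75. With E the 'not-flagged' result, P(E|H) = 0.25 and P(E|¬H) = 0.71.
P(E) = 0.25·0.25 + 0.71·0.75 = 0.062500 + 0.53250 = 0.59500.
By Bayes' theorem, P(H|E) = 0.062500 / 0.59500 = 0.1050.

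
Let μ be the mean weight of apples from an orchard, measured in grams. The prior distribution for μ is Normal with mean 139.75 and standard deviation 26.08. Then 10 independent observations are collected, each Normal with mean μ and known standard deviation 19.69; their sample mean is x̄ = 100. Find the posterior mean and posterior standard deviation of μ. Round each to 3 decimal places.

Posterior mean ≈ 102.144; posterior SD ≈ 6.056

With known σ, the Normal prior is conjugate. Weight on the data is w = (n/σ²)/(n/σ² + 1/τ₀²) = 0.0257934/(0.0257934+0.00147023) = 0.94607.
Posterior mean = w·x̄ + (1−w)·μ₀ = 0.94607·100 + 0.053926·139.75 = 102.144. Posterior variance = 1/(0.0257934+0.00147023) = 36.6789, so SD = 6.056.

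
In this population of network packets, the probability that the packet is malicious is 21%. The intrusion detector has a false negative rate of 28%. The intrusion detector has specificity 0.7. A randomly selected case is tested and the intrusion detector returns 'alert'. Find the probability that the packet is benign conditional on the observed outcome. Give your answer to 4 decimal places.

P(¬H | E) ≈ 0.6105

Write H for 'the packet is malicious'. Prior odds H:¬H = 0.21/0.79 = 0.26582. For the 'alert' outcome, the likelihood ratio is 0.72/0.3 = 2.4000.
Posterior odds = 0.26582 × 2.4000 = 0.63797, so P(H|E) = 0.63797/(1+0.63797) = 0.3895. Then P(¬H|E) = 1 − 0.3895 = 0.6105.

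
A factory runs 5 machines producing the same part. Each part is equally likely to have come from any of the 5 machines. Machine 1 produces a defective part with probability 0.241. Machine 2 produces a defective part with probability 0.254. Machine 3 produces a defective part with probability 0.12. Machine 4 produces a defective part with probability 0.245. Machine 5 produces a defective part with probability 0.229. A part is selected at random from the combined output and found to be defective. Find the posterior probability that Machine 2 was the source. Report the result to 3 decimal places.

Posterior probability ≈ 0.233

Tabulate prior·likelihood by source: [1] prior 0.2, lik 0.241, product 0.04820; [2] prior 0.2, lik 0.254, product 0.05080; [3] prior 0.2, lik 0.12, product 0.02400; [4] prior 0.2, lik 0.245, product 0.04900; [5] prior 0.2, lik 0.229, product 0.04580.
Normalizing constant = 0.21780; the posterior for Machine 2 is its product over the sum, 0.05080/0.21780 = 0.233.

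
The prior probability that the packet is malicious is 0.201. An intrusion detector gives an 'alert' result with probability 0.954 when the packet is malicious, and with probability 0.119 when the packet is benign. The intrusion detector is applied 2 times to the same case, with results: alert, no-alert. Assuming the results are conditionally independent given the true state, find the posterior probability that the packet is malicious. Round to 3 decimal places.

Let H be the event that the packet is malicious; start with P(H) = 0.201. P('alert'|H) = 0.954, P('alert'|¬H) = 0.119.
Update on result 1 ('alert'): P(H) ← 0.954·0.2010 / (0.954·0.2010 + 0.119·0.7990) = 0.19175/0.28684 = 0.6685.
Update on result 2 ('no-alert'): P(H) ← 0.046·0.6685 / (0.046·0.6685 + 0.881·0.3315) = 0.030752/0.32279 = 0.0953.

Posterior P(H) ≈ 0.095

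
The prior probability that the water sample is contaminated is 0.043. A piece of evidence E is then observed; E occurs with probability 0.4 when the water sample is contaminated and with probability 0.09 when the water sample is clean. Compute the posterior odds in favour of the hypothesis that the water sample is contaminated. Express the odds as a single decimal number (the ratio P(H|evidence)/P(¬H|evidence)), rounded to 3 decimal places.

Posterior odds ≈ 0.200

Prior odds = 0.043/(1−0.043) = 0.044932.
Likelihood ratio for E = 0.4/0.09 = 4.4444.
Posterior odds = prior odds × LR = 0.19970.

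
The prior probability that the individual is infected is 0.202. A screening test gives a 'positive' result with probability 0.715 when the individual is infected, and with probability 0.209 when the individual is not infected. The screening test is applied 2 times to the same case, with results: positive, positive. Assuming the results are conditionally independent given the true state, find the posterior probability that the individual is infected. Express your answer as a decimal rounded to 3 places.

Posterior P(H) ≈ 0.748

Let H be the event that the individual is infected; start with P(H) = 0.202. P('positive'|H) = 0.715, P('positive'|¬H) = 0.209.
Update on result 1 ('positive'): P(H) ← 0.715·0.2020 / (0.715·0.2020 + 0.209·0.7980) = 0.14443/0.31121 = 0.4641.
Update on result 2 ('positive'): P(H) ← 0.715·0.4641 / (0.715·0.4641 + 0.209·0.5359) = 0.33182/0.44383 = 0.7476.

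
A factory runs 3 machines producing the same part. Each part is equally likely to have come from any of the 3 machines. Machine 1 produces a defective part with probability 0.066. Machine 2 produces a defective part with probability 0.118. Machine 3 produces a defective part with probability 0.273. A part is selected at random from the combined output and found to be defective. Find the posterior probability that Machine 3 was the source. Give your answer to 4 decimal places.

Posterior probability ≈ 0.5974

Tabulate prior·likelihood by source: [1] prior 0.333333, lik 0.066, product 0.02200; [2] prior 0.333333, lik 0.118, product 0.03933; [3] prior 0.333333, lik 0.273, product 0.09100.
Normalizing constant = 0.15233; the posterior for Machine 3 is its product over the sum, 0.09100/0.15233 = 0.5974.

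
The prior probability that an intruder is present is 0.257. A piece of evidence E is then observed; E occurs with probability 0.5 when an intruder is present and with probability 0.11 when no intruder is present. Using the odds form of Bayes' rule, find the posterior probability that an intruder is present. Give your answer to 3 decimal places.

Prior odds = 0.257/(1−0.257) = 0.34590. In log-odds, ln(0.34590) = -1.0616.
Add log likelihood ratio: ln(4.5455) = 1.5141.
Posterior log-odds = 0.45251, so posterior odds = exp(0.45251) = 1.5723. Converting, P(H|E) = 1.5723/2.5723 = 0.611.

Posterior probability ≈ 0.611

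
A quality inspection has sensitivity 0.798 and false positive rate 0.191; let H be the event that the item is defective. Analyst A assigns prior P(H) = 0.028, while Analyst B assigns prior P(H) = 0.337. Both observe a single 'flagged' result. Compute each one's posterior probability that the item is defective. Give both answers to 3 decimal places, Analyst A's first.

P('+'|H) = 0.798, P('+'|¬H) = 0.191.
Analyst A: numerator 0.798·0.028 = 0.022344; evidence = 0.022344+0.191·0.972 = 0.20800; posterior = 0.107.
Analyst B: numerator 0.798·0.337 = 0.26893; evidence = 0.26893+0.191·0.663 = 0.39556; posterior = 0.680.

Analyst A: 0.107; Analyst B: 0.680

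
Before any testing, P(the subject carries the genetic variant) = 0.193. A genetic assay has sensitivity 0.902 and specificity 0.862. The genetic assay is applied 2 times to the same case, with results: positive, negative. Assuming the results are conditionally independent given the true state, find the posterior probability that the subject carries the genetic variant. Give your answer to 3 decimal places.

Let H be the event that the subject carries the genetic variant; start with P(H) = 0.193. P('positive'|H) = 0.902, P('positive'|¬H) = 0.138.
Update on result 1 ('positive'): P(H) ← 0.902·0.1930 / (0.902·0.1930 + 0.138·0.8070) = 0.17409/0.28545 = 0.6099.
Update on result 2 ('negative'): P(H) ← 0.098·0.6099 / (0.098·0.6099 + 0.862·0.3901) = 0.059766/0.39607 = 0.1509.

Posterior P(H) ≈ 0.151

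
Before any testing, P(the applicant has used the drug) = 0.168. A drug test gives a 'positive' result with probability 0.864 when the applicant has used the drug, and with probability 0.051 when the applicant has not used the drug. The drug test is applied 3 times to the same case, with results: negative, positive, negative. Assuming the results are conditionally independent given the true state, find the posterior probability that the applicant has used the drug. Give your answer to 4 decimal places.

With H the event that the applicant has used the drug, the joint likelihood of the observed sequence is P(data|H) = 0.136·0.864·0.136 = 0.015981 and P(data|¬H) = 0.949·0.051·0.949 = 0.045931.
Bayes: P(H|data) = 0.168·0.015981 / (0.168·0.015981 + 0.832·0.045931) = 0.0026847/0.040899 = 0.0656.

Posterior P(H) ≈ 0.0656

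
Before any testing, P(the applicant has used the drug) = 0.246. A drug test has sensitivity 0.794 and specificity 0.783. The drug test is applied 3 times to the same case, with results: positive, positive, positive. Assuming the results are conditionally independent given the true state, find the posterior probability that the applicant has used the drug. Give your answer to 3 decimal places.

Posterior P(H) ≈ 0.941

With H the event that the applicant has used the drug, the joint likelihood of the observed sequence is P(data|H) = 0.794·0.794·0.794 = 0.50057 and P(data|¬H) = 0.217·0.217·0.217 = 0.010218.
Bayes: P(H|data) = 0.246·0.50057 / (0.246·0.50057 + 0.754·0.010218) = 0.12314/0.13084 = 0.9411.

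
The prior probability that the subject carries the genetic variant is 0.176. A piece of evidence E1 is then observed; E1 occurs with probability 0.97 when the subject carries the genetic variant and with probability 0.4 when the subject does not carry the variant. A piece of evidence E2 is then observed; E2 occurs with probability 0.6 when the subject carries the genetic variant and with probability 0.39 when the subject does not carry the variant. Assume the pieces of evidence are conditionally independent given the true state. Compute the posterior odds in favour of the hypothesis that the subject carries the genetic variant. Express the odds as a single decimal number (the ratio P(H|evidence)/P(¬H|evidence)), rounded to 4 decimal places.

Posterior odds ≈ 0.7969

Prior odds = 0.176/(1−0.176) = 0.21359. In log-odds, ln(0.21359) = -1.5437.
Add log likelihood ratios: ln(2.4250) + ln(1.5385) = 1.3166.
Posterior log-odds = -0.22707, so posterior odds = exp(-0.22707) = 0.79686.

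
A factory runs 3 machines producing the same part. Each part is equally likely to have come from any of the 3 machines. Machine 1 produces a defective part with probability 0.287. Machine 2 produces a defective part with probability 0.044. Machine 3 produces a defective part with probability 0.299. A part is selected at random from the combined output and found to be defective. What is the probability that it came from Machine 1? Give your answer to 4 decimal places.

P(defective|M1) = 0.287; P(defective|M2) = 0.044; P(defective|M3) = 0.299.
Prior × likelihood for each source: 0.333333·0.287=0.09567, 0.333333·0.044=0.01467, 0.333333·0.299=0.09967. Summing gives P(defective) = 0.21000.
P(Machine 1 | defective) = 0.09567 / 0.21000 = 0.4556.

Posterior probability ≈ 0.4556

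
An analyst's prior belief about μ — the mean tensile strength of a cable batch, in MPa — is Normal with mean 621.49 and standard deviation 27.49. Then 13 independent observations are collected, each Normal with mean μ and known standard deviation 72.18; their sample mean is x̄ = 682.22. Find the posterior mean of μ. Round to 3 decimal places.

Posterior mean ≈ 661.174

With known σ, the Normal prior is conjugate. Weight on the data is w = (n/σ²)/(n/σ² + 1/τ₀²) = 0.00249522/(0.00249522+0.00132328) = 0.65346.
Posterior mean = w·x̄ + (1−w)·μ₀ = 0.65346·682.22 + 0.34654·621.49 = 661.174.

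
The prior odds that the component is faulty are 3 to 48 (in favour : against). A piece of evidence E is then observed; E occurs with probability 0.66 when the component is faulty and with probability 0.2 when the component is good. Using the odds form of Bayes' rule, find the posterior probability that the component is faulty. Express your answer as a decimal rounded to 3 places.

Posterior probability ≈ 0.171

Prior odds = 3/48 = 0.062500.
Likelihood ratio for E = 0.66/0.2 = 3.3000.
Posterior odds = prior odds × LR = 0.20625.
Posterior probability = odds/(1+odds) = 0.20625/1.2063 = 0.171.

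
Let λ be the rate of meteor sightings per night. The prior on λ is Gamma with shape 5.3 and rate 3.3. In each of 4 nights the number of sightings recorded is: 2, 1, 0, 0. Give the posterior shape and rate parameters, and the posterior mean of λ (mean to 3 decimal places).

Posterior: Gamma(shape=8.3, rate=7.3); mean ≈ 1.137

The Poisson likelihood adds the total count to the shape and the number of exposure periods to the rate. Here ∑xᵢ = 3 and n = 4, so shape 5.3→8.3 and rate 3.3→7.3.
E[λ | data] = 8.3/7.3 = 1.137.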